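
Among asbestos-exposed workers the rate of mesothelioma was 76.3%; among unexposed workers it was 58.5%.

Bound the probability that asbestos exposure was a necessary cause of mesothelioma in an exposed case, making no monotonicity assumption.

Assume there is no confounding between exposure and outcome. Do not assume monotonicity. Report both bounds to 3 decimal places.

0.233 ≤ PN ≤ 0.544

p₁ = 0.763, p₀ = 0.585.
Under exogeneity alone the bounds on PN are max{0,(p₁−p₀)/p₁} ≤ PN ≤ min{1,(1−p₀)/p₁}.
  lower = (p₁ − p₀)/p₁ = 0.178 / 0.763 ≈ 0.2333
  upper = min{1, (1 − p₀)/p₁} = 0.415 / 0.763 ≈ 0.5439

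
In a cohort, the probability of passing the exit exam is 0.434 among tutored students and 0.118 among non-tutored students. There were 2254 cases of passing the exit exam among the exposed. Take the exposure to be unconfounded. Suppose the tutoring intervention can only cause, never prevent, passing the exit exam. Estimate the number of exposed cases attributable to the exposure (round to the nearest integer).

about 1641 cases

Let p₁ = 0.434, p₀ = 0.118.
PN = (p₁ − p₀)/p₁ = (0.434 − 0.118) / 0.434 ≈ 0.72811.
Attributable cases ≈ PN × (exposed cases) = 0.72811 × 2254 ≈ 1641.16.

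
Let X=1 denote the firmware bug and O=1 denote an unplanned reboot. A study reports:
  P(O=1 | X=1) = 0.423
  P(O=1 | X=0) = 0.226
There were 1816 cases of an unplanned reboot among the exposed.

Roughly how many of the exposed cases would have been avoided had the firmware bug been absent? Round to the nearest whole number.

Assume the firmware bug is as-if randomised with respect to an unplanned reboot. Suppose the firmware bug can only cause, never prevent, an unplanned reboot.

Let p₁ = 0.423, p₀ = 0.226.
PN = (p₁ − p₀)/p₁ = (0.423 − 0.226) / 0.423 ≈ 0.46572.
Attributable cases ≈ PN × (exposed cases) = 0.46572 × 1816 ≈ 845.75.

about 846 cases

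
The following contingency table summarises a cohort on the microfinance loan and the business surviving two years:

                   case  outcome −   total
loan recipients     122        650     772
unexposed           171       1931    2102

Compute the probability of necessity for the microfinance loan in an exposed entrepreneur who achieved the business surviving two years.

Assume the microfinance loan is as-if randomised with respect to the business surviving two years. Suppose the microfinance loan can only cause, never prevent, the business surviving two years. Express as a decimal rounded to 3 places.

p₁ = P(outcome | exposed) = 122/772 = 0.15803
p₀ = P(outcome | unexposed) = 171/2102 = 0.081351
Under exogeneity and monotonicity, PN = (p₁ − p₀)/p₁.
PN = (0.15803 − 0.081351) / 0.15803 ≈ 0.4852

PN ≈ 0.485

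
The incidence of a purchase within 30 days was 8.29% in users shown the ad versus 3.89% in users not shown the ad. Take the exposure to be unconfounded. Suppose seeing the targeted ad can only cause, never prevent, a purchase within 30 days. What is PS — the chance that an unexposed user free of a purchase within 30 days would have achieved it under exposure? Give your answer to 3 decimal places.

p₁ = 0.0829, p₀ = 0.0389.
Under exogeneity and monotonicity, PS = (p₁ − p₀) / (1 − p₀).
PS = (0.0829 − 0.0389) / (1 − 0.0389) = 0.044 / 0.9611 ≈ 0.0458

PS ≈ 0.046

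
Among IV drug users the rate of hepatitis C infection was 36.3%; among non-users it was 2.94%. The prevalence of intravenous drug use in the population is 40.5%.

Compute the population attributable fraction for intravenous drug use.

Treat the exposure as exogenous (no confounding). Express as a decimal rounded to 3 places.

PAF ≈ 0.821

p₁ = 0.363, p₀ = 0.0294.
Overall risk P(Y=1) = π·p₁ + (1−π)·p₀ = 0.405×0.363 + 0.595×0.0294 = 0.16451.
Under exogeneity, PAF = [P(Y=1) − p₀] / P(Y=1).
PAF = (0.16451 − 0.0294) / 0.16451 ≈ 0.8213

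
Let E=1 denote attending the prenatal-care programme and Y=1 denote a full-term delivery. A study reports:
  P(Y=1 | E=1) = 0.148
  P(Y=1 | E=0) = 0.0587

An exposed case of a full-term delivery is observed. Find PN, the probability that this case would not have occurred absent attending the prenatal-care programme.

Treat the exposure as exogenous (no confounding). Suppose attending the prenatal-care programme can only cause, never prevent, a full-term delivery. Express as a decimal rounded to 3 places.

PN ≈ 0.603

Let p₁ = 0.148, p₀ = 0.0587.
Under exogeneity and monotonicity, PN = (p₁ − p₀) / p₁.
PN = (0.148 − 0.0587) / 0.148 = 0.0893 / 0.148 ≈ 0.6034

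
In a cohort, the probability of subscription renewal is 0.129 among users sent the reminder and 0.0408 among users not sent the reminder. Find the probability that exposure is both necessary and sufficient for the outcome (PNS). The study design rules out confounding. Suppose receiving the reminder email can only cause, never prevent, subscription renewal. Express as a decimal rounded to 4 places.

Let p₁ = 0.129, p₀ = 0.0408.
Under exogeneity and monotonicity, PNS = p₁ − p₀.
PNS = 0.129 − 0.0408 = 0.0882

PNS ≈ 0.0882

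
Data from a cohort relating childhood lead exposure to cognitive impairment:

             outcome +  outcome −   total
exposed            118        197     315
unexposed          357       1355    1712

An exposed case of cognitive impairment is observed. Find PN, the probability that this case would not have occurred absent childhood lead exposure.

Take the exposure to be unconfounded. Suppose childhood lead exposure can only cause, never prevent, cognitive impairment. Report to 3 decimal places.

p₁ = P(outcome | exposed) = 118/315 = 0.3746
p₀ = P(outcome | unexposed) = 357/1712 = 0.20853
Under exogeneity and monotonicity, PN = (p₁ − p₀)/p₁.
PN = (0.3746 − 0.20853) / 0.3746 ≈ 0.4433

PN ≈ 0.443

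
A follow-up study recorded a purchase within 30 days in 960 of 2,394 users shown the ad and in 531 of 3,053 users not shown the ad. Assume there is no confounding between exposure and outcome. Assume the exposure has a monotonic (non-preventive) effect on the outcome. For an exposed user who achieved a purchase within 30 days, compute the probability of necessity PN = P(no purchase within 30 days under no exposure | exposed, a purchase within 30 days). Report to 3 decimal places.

PN ≈ 0.566

p₁ = P(outcome | exposed) = 960/2394 = 0.401
p₀ = P(outcome | unexposed) = 531/3053 = 0.17393
Under exogeneity and monotonicity, PN = (p₁ − p₀) / p₁.
PN = (0.401 − 0.17393) / 0.401 = 0.22708 / 0.401 ≈ 0.5663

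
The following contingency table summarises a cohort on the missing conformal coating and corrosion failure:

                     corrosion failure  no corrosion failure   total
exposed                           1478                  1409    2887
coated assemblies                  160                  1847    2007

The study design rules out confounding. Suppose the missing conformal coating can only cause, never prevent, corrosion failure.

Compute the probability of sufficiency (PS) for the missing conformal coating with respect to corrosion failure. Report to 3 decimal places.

p₁ = P(outcome | exposed) = 1478/2887 = 0.51195
p₀ = P(outcome | unexposed) = 160/2007 = 0.079721
Under exogeneity and monotonicity, PS = (p₁ − p₀) / (1 − p₀).
PS = (0.51195 − 0.079721) / (1 − 0.079721) = 0.43223 / 0.92028 ≈ 0.4697

PS ≈ 0.470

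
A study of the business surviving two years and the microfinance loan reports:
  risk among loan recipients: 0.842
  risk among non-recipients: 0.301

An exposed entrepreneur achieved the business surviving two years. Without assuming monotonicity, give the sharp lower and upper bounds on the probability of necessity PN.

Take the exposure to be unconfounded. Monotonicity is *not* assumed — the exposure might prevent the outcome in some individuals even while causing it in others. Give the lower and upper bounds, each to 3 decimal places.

Let p₁ = 0.842, p₀ = 0.301.
Under exogeneity alone the bounds on PN are max{0,(p₁−p₀)/p₁} ≤ PN ≤ min{1,(1−p₀)/p₁}.
  lower = (p₁ − p₀)/p₁ = 0.541 / 0.842 ≈ 0.6425
  upper = min{1, (1 − p₀)/p₁} = 0.699 / 0.842 ≈ 0.8302

0.643 ≤ PN ≤ 0.830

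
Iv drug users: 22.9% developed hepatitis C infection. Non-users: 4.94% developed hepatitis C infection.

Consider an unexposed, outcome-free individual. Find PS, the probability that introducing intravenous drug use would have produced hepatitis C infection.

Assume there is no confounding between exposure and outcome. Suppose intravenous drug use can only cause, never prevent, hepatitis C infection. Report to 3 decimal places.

PS ≈ 0.189

p₁ = 0.229, p₀ = 0.0494.
Under exogeneity and monotonicity, PS = (p₁ − p₀) / (1 − p₀).
PS = (0.229 − 0.0494) / (1 − 0.0494) = 0.1796 / 0.9506 ≈ 0.1889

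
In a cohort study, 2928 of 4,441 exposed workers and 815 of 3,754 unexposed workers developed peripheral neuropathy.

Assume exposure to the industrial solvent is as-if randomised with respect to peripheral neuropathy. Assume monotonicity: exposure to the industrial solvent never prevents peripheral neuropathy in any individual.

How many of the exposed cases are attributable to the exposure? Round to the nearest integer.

p₁ = P(outcome | exposed) = 2928/4441 = 0.65931
p₀ = P(outcome | unexposed) = 815/3754 = 0.2171
PN = (p₁ − p₀)/p₁ = (0.65931 − 0.2171) / 0.65931 ≈ 0.67071.
Attributable cases ≈ PN × (exposed cases) = 0.67071 × 2928 ≈ 1963.85.

about 1964 cases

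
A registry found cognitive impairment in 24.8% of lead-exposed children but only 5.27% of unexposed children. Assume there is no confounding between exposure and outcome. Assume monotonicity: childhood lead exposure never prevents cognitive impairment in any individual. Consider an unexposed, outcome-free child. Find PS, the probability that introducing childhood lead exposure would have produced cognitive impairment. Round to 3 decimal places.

PS ≈ 0.206

p₁ = 0.248, p₀ = 0.0527.
Under exogeneity and monotonicity, PS = (p₁ − p₀) / (1 − p₀).
PS = (0.248 − 0.0527) / (1 − 0.0527) = 0.1953 / 0.9473 ≈ 0.2062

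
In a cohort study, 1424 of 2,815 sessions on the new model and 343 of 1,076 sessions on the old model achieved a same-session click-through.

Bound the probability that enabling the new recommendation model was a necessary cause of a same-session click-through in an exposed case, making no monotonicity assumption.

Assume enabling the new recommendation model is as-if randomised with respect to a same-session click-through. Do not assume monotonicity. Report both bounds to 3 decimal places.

0.370 ≤ PN ≤ 1.000

p₁ = P(outcome | exposed) = 1424/2815 = 0.50586
p₀ = P(outcome | unexposed) = 343/1076 = 0.31877
Under exogeneity alone the bounds on PN are max{0,(p₁−p₀)/p₁} ≤ PN ≤ min{1,(1−p₀)/p₁}.
  lower = (p₁ − p₀)/p₁ = 0.18709 / 0.50586 ≈ 0.3698
  upper = min{1, (1 − p₀)/p₁} = 0.68123 / 0.50586 ≈ 1.3467 → capped at 1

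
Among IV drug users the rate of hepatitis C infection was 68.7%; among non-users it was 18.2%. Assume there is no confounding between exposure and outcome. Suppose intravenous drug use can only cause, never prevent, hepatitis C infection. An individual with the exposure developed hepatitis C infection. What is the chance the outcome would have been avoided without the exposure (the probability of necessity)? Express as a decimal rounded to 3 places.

PN ≈ 0.735

p₁ = 0.687, p₀ = 0.182.
Under exogeneity and monotonicity, PN = (p₁ − p₀) / p₁.
PN = (0.687 − 0.182) / 0.687 = 0.505 / 0.687 ≈ 0.7351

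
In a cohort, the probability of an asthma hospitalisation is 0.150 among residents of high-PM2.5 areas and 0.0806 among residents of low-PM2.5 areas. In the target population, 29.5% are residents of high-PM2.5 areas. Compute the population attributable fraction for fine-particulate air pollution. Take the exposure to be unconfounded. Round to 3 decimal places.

Let p₁ = 0.15, p₀ = 0.0806.
Overall risk P(Y=1) = π·p₁ + (1−π)·p₀ = 0.295×0.15 + 0.705×0.0806 = 0.10107.
Under exogeneity, PAF = [P(Y=1) − p₀] / P(Y=1).
PAF = (0.10107 − 0.0806) / 0.10107 ≈ 0.2026

PAF ≈ 0.203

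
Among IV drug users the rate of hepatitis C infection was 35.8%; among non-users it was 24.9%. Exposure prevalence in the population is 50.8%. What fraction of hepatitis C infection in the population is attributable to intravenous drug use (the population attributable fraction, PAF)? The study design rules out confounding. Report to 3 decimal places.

PAF ≈ 0.182

p₁ = 0.358, p₀ = 0.249.
Overall risk P(Y=1) = π·p₁ + (1−π)·p₀ = 0.508×0.358 + 0.492×0.249 = 0.30437.
Under exogeneity, PAF = [P(Y=1) − p₀] / P(Y=1).
PAF = (0.30437 − 0.249) / 0.30437 ≈ 0.1819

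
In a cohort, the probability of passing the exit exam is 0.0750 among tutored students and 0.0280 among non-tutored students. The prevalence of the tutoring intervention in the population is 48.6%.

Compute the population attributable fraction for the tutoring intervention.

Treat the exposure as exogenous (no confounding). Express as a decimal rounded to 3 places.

Let p₁ = 0.075, p₀ = 0.028.
Overall risk P(Y=1) = π·p₁ + (1−π)·p₀ = 0.486×0.075 + 0.514×0.028 = 0.050842.
Under exogeneity, PAF = [P(Y=1) − p₀] / P(Y=1).
PAF = (0.050842 − 0.028) / 0.050842 ≈ 0.4493

PAF ≈ 0.449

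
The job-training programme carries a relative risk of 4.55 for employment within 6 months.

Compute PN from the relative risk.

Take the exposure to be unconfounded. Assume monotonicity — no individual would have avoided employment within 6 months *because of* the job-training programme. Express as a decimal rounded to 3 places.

Under exogeneity and monotonicity, PN = (RR − 1) / RR = 1 − 1/RR.
PN = (4.55 − 1) / 4.55 = 3.55 / 4.55 ≈ 0.7802

PN ≈ 0.780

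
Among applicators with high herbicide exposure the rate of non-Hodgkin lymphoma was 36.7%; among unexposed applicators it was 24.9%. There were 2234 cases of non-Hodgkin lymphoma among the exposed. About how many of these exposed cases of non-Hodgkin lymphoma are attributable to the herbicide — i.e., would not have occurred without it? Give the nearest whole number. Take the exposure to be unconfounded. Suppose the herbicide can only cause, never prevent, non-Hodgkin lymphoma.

about 718 cases

p₁ = 0.367, p₀ = 0.249.
PN = (p₁ − p₀)/p₁ = (0.367 − 0.249) / 0.367 ≈ 0.32153.
Attributable cases ≈ PN × (exposed cases) = 0.32153 × 2234 ≈ 718.29.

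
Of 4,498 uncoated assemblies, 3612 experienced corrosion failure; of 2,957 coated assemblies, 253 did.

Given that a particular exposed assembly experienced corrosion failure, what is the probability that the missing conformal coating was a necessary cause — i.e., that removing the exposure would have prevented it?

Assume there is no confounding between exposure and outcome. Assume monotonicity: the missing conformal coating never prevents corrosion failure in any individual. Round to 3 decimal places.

p₁ = P(outcome | exposed) = 3612/4498 = 0.80302
p₀ = P(outcome | unexposed) = 253/2957 = 0.08556
Under exogeneity and monotonicity, PN = (p₁ − p₀) / p₁.
PN = (0.80302 − 0.08556) / 0.80302 = 0.71746 / 0.80302 ≈ 0.8935

PN ≈ 0.893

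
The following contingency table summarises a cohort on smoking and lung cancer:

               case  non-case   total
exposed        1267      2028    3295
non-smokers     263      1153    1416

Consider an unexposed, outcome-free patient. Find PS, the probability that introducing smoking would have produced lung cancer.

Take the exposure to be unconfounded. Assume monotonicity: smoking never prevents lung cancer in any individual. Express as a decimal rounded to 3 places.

PS ≈ 0.244

p₁ = P(outcome | exposed) = 1267/3295 = 0.38452
p₀ = P(outcome | unexposed) = 263/1416 = 0.18573
Under exogeneity and monotonicity, PS = (p₁ − p₀)/(1 − p₀).
PS = (0.38452 − 0.18573) / 0.81427 ≈ 0.2441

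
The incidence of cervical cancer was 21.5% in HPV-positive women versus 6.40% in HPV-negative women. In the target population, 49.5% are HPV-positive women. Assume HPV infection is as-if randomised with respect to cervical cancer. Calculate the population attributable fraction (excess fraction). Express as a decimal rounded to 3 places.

p₁ = 0.215, p₀ = 0.064.
Overall risk P(Y=1) = π·p₁ + (1−π)·p₀ = 0.495×0.215 + 0.505×0.064 = 0.13875.
Under exogeneity, PAF = [P(Y=1) − p₀] / P(Y=1).
PAF = (0.13875 − 0.064) / 0.13875 ≈ 0.5387

PAF ≈ 0.539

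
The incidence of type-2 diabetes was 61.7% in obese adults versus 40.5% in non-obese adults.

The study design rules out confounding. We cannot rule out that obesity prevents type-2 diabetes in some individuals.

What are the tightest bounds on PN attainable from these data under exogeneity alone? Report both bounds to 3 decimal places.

p₁ = 0.617, p₀ = 0.405.
Under exogeneity alone the bounds on PN are max{0,(p₁−p₀)/p₁} ≤ PN ≤ min{1,(1−p₀)/p₁}.
  lower = (p₁ − p₀)/p₁ = 0.212 / 0.617 ≈ 0.3436
  upper = min{1, (1 − p₀)/p₁} = 0.595 / 0.617 ≈ 0.9643

0.344 ≤ PN ≤ 0.964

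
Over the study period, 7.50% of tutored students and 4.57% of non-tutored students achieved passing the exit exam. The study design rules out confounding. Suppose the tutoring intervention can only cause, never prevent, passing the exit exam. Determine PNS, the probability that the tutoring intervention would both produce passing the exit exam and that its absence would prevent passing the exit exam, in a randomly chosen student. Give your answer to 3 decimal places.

PNS ≈ 0.029

p₁ = 0.075, p₀ = 0.0457.
Under exogeneity and monotonicity, PNS = p₁ − p₀.
PNS = 0.075 − 0.0457 = 0.0293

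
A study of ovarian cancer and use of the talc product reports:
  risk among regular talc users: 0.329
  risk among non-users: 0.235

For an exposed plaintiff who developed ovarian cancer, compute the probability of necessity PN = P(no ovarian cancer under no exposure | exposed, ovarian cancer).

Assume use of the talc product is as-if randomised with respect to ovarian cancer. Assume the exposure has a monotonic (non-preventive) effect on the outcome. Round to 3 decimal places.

PN ≈ 0.286

Let p₁ = 0.329, p₀ = 0.235.
Under exogeneity and monotonicity, PN = (p₁ − p₀) / p₁.
PN = (0.329 − 0.235) / 0.329 = 0.094 / 0.329 ≈ 0.2857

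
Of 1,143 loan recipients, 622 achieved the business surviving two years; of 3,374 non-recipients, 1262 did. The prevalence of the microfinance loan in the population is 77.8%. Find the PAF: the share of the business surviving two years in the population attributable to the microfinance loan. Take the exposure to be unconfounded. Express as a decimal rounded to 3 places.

PAF ≈ 0.261

p₁ = P(outcome | exposed) = 622/1143 = 0.54418
p₀ = P(outcome | unexposed) = 1262/3374 = 0.37404
Overall risk P(Y=1) = π·p₁ + (1−π)·p₀ = 0.778×0.54418 + 0.222×0.37404 = 0.50641.
Under exogeneity, PAF = [P(Y=1) − p₀] / P(Y=1).
PAF = (0.50641 − 0.37404) / 0.50641 ≈ 0.2614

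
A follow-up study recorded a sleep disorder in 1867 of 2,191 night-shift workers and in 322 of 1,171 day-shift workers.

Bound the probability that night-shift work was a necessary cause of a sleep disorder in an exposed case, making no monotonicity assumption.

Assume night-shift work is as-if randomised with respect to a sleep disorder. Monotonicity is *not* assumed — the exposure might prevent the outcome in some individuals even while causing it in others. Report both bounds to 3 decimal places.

0.677 ≤ PN ≤ 0.851

p₁ = P(outcome | exposed) = 1867/2191 = 0.85212
p₀ = P(outcome | unexposed) = 322/1171 = 0.27498
Under exogeneity alone the bounds on PN are max{0,(p₁−p₀)/p₁} ≤ PN ≤ min{1,(1−p₀)/p₁}.
  lower = (p₁ − p₀)/p₁ = 0.57714 / 0.85212 ≈ 0.6773
  upper = min{1, (1 − p₀)/p₁} = 0.72502 / 0.85212 ≈ 0.8508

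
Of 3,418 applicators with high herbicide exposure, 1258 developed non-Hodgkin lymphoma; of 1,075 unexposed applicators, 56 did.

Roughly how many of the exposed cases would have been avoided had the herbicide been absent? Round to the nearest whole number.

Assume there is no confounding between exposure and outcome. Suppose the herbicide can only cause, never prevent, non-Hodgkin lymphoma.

about 1080 cases

p₁ = P(outcome | exposed) = 1258/3418 = 0.36805
p₀ = P(outcome | unexposed) = 56/1075 = 0.052093
PN = (p₁ − p₀)/p₁ = (0.36805 − 0.052093) / 0.36805 ≈ 0.85846.
Attributable cases ≈ PN × (exposed cases) = 0.85846 × 1258 ≈ 1079.95.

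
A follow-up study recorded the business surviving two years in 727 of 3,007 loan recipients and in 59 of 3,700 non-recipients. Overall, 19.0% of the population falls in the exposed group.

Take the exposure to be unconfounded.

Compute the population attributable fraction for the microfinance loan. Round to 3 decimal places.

p₁ = P(outcome | exposed) = 727/3007 = 0.24177
p₀ = P(outcome | unexposed) = 59/3700 = 0.015946
Overall risk P(Y=1) = π·p₁ + (1−π)·p₀ = 0.19×0.24177 + 0.81×0.015946 = 0.058852.
Under exogeneity, PAF = [P(Y=1) − p₀] / P(Y=1).
PAF = (0.058852 − 0.015946) / 0.058852 ≈ 0.7291

PAF ≈ 0.729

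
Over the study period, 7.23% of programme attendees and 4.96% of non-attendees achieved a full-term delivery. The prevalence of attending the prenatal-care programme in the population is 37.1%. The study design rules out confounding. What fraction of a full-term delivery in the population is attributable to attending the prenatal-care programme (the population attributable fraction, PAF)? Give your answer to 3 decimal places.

PAF ≈ 0.145

p₁ = 0.0723, p₀ = 0.0496.
Overall risk P(Y=1) = π·p₁ + (1−π)·p₀ = 0.371×0.0723 + 0.629×0.0496 = 0.058022.
Under exogeneity, PAF = [P(Y=1) − p₀] / P(Y=1).
PAF = (0.058022 − 0.0496) / 0.058022 ≈ 0.1451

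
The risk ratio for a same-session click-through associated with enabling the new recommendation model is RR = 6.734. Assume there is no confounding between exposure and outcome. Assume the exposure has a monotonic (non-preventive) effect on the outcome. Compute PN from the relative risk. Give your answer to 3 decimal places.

Under exogeneity and monotonicity, PN = (RR − 1) / RR = 1 − 1/RR.
PN = (6.734 − 1) / 6.734 = 5.734 / 6.734 ≈ 0.8515

PN ≈ 0.851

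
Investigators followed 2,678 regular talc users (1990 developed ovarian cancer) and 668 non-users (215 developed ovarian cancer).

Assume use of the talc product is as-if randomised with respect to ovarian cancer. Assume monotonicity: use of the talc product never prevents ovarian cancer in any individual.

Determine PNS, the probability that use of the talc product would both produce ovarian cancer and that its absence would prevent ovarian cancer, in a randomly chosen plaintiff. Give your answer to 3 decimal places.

PNS ≈ 0.421

p₁ = P(outcome | exposed) = 1990/2678 = 0.74309
p₀ = P(outcome | unexposed) = 215/668 = 0.32186
Under exogeneity and monotonicity, PNS = p₁ − p₀.
PNS = 0.74309 − 0.32186 = 0.42124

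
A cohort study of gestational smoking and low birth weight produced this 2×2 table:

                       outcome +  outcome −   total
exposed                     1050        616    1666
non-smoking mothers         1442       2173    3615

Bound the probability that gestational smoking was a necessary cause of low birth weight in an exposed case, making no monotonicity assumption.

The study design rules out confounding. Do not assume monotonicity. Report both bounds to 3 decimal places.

0.367 ≤ PN ≤ 0.954

p₁ = P(outcome | exposed) = 1050/1666 = 0.63025
p₀ = P(outcome | unexposed) = 1442/3615 = 0.39889
Under exogeneity alone the bounds on PN are max{0,(p₁−p₀)/p₁} ≤ PN ≤ min{1,(1−p₀)/p₁}.
  lower = (p₁ − p₀)/p₁ = 0.23136 / 0.63025 ≈ 0.3671
  upper = min{1, (1 − p₀)/p₁} = 0.60111 / 0.63025 ≈ 0.9538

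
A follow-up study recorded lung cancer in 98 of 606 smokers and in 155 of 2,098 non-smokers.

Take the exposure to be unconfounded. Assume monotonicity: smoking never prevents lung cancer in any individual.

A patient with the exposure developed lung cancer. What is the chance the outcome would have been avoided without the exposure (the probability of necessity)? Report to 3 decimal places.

PN ≈ 0.543

p₁ = P(outcome | exposed) = 98/606 = 0.16172
p₀ = P(outcome | unexposed) = 155/2098 = 0.07388
Under exogeneity and monotonicity, PN = (p₁ − p₀) / p₁.
PN = (0.16172 − 0.07388) / 0.16172 = 0.087836 / 0.16172 ≈ 0.5432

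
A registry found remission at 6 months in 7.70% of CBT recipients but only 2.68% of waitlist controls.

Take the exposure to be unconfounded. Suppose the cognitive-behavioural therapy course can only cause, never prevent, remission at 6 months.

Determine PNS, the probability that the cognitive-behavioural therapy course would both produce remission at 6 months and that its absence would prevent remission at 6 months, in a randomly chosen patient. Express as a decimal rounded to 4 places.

PNS ≈ 0.0502

p₁ = 0.077, p₀ = 0.0268.
Under exogeneity and monotonicity, PNS = p₁ − p₀.
PNS = 0.077 − 0.0268 = 0.0502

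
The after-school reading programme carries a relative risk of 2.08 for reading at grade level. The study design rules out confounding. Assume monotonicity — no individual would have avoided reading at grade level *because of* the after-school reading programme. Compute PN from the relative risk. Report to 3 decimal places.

Under exogeneity and monotonicity, PN = (RR − 1) / RR = 1 − 1/RR.
PN = (2.08 − 1) / 2.08 = 1.08 / 2.08 ≈ 0.5192

PN ≈ 0.519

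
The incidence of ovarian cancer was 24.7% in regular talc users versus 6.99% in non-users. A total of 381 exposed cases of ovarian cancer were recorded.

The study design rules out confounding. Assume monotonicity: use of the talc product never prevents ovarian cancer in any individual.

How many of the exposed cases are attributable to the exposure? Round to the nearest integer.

about 273 cases

p₁ = 0.247, p₀ = 0.0699.
PN = (p₁ − p₀)/p₁ = (0.247 − 0.0699) / 0.247 ≈ 0.71700.
Attributable cases ≈ PN × (exposed cases) = 0.71700 × 381 ≈ 273.18.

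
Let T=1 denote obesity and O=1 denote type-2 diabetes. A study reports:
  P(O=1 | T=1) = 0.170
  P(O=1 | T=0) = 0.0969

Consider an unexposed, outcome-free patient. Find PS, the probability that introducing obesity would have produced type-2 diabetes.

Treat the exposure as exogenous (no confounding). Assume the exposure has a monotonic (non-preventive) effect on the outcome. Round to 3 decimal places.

Let p₁ = 0.17, p₀ = 0.0969.
Under exogeneity and monotonicity, PS = (p₁ − p₀) / (1 − p₀).
PS = (0.17 − 0.0969) / (1 − 0.0969) = 0.0731 / 0.9031 ≈ 0.0809

PS ≈ 0.081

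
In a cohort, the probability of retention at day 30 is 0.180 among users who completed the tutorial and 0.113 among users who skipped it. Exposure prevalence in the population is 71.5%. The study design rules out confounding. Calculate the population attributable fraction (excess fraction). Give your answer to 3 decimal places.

Let p₁ = 0.18, p₀ = 0.113.
Overall risk P(Y=1) = π·p₁ + (1−π)·p₀ = 0.715×0.18 + 0.285×0.113 = 0.1609.
Under exogeneity, PAF = [P(Y=1) − p₀] / P(Y=1).
PAF = (0.1609 − 0.113) / 0.1609 ≈ 0.2977

PAF ≈ 0.298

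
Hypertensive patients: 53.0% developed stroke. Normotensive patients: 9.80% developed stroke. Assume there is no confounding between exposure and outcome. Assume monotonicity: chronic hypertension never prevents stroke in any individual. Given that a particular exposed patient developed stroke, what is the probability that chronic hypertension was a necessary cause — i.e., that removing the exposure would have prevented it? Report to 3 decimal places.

PN ≈ 0.815

p₁ = 0.53, p₀ = 0.098.
Under exogeneity and monotonicity, PN = (p₁ − p₀) / p₁.
PN = (0.53 − 0.098) / 0.53 = 0.432 / 0.53 ≈ 0.8151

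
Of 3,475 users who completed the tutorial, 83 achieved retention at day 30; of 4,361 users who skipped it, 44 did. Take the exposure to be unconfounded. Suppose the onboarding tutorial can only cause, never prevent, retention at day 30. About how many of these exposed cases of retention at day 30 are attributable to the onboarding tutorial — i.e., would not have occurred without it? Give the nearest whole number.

p₁ = P(outcome | exposed) = 83/3475 = 0.023885
p₀ = P(outcome | unexposed) = 44/4361 = 0.010089
PN = (p₁ − p₀)/p₁ = (0.023885 − 0.010089) / 0.023885 ≈ 0.57758.
Attributable cases ≈ PN × (exposed cases) = 0.57758 × 83 ≈ 47.94.

about 48 cases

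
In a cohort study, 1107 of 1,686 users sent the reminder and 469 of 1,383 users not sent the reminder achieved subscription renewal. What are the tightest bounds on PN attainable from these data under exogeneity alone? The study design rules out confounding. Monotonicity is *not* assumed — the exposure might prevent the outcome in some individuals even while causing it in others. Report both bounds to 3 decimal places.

p₁ = P(outcome | exposed) = 1107/1686 = 0.65658
p₀ = P(outcome | unexposed) = 469/1383 = 0.33912
Under exogeneity alone the bounds on PN are max{0,(p₁−p₀)/p₁} ≤ PN ≤ min{1,(1−p₀)/p₁}.
  lower = (p₁ − p₀)/p₁ = 0.31747 / 0.65658 ≈ 0.4835
  upper = min{1, (1 − p₀)/p₁} = 0.66088 / 0.65658 ≈ 1.0065 → capped at 1

0.484 ≤ PN ≤ 1.000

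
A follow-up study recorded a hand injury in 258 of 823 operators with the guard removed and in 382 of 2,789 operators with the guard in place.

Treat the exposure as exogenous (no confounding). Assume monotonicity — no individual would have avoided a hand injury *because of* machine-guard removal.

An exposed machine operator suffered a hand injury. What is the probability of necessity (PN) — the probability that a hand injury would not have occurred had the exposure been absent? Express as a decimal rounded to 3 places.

p₁ = P(outcome | exposed) = 258/823 = 0.31349
p₀ = P(outcome | unexposed) = 382/2789 = 0.13697
Under exogeneity and monotonicity, PN = (p₁ − p₀) / p₁.
PN = (0.31349 − 0.13697) / 0.31349 = 0.17652 / 0.31349 ≈ 0.5631

PN ≈ 0.563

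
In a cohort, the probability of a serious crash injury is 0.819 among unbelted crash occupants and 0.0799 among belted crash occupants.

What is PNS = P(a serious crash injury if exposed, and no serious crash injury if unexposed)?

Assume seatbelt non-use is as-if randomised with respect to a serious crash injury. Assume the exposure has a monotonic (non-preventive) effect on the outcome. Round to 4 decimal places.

PNS ≈ 0.7391

Let p₁ = 0.819, p₀ = 0.0799.
Under exogeneity and monotonicity, PNS = p₁ − p₀.
PNS = 0.819 − 0.0799 = 0.7391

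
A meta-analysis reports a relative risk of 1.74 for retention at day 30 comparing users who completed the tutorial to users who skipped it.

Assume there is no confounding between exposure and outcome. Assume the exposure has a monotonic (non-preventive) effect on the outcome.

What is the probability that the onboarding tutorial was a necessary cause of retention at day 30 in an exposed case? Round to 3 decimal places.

PN ≈ 0.425

Under exogeneity and monotonicity, PN = (RR − 1) / RR = 1 − 1/RR.
PN = (1.74 − 1) / 1.74 = 0.74 / 1.74 ≈ 0.4253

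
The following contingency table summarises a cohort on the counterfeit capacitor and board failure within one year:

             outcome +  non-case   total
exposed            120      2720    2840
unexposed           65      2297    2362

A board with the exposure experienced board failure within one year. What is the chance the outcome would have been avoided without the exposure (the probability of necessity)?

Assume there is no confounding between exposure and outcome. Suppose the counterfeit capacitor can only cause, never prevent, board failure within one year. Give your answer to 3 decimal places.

p₁ = P(outcome | exposed) = 120/2840 = 0.042254
p₀ = P(outcome | unexposed) = 65/2362 = 0.027519
Under exogeneity and monotonicity, PN = (p₁ − p₀)/p₁.
PN = (0.042254 − 0.027519) / 0.042254 ≈ 0.3487

PN ≈ 0.349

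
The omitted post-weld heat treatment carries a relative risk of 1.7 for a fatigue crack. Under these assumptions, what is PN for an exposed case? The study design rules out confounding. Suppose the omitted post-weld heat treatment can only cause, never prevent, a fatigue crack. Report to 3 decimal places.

PN ≈ 0.412

Under exogeneity and monotonicity, PN = (RR − 1) / RR = 1 − 1/RR.
PN = (1.7 − 1) / 1.7 = 0.7 / 1.7 ≈ 0.4118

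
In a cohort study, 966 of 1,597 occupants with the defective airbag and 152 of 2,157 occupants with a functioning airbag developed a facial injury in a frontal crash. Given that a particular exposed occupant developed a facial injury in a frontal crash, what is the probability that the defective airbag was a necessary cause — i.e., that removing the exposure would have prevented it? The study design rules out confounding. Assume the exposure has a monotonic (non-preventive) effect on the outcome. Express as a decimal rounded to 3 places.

PN ≈ 0.884

p₁ = P(outcome | exposed) = 966/1597 = 0.60488
p₀ = P(outcome | unexposed) = 152/2157 = 0.070468
Under exogeneity and monotonicity, PN = (p₁ − p₀) / p₁.
PN = (0.60488 − 0.070468) / 0.60488 = 0.53442 / 0.60488 ≈ 0.8835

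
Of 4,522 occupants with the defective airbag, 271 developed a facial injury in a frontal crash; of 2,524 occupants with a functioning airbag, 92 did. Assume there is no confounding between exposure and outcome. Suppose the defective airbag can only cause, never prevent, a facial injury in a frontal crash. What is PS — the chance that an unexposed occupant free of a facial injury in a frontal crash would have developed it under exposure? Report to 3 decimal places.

PS ≈ 0.024

p₁ = P(outcome | exposed) = 271/4522 = 0.059929
p₀ = P(outcome | unexposed) = 92/2524 = 0.03645
Under exogeneity and monotonicity, PS = (p₁ − p₀) / (1 − p₀).
PS = (0.059929 − 0.03645) / (1 − 0.03645) = 0.023479 / 0.96355 ≈ 0.0244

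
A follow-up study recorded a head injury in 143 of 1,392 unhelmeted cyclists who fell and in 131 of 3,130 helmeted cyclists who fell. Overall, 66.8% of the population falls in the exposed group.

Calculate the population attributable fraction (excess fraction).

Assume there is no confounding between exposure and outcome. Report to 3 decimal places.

p₁ = P(outcome | exposed) = 143/1392 = 0.10273
p₀ = P(outcome | unexposed) = 131/3130 = 0.041853
Overall risk P(Y=1) = π·p₁ + (1−π)·p₀ = 0.668×0.10273 + 0.332×0.041853 = 0.082519.
Under exogeneity, PAF = [P(Y=1) − p₀] / P(Y=1).
PAF = (0.082519 − 0.041853) / 0.082519 ≈ 0.4928

PAF ≈ 0.493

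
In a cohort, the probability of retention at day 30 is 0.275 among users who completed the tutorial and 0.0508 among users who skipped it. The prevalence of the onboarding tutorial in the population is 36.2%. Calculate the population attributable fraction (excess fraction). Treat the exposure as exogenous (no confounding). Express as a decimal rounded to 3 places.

Let p₁ = 0.275, p₀ = 0.0508.
Overall risk P(Y=1) = π·p₁ + (1−π)·p₀ = 0.362×0.275 + 0.638×0.0508 = 0.13196.
Under exogeneity, PAF = [P(Y=1) − p₀] / P(Y=1).
PAF = (0.13196 − 0.0508) / 0.13196 ≈ 0.6150

PAF ≈ 0.615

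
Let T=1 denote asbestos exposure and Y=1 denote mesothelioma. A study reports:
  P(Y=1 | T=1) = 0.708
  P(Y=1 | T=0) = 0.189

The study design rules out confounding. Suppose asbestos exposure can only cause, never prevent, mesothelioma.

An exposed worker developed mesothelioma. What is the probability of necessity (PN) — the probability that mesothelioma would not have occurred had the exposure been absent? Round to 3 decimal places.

Let p₁ = 0.708, p₀ = 0.189.
Under exogeneity and monotonicity, PN = (p₁ − p₀) / p₁.
PN = (0.708 − 0.189) / 0.708 = 0.519 / 0.708 ≈ 0.7331

PN ≈ 0.733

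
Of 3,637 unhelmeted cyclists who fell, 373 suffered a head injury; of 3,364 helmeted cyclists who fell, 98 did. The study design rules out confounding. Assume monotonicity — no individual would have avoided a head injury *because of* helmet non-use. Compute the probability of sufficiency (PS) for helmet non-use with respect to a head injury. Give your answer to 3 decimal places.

PS ≈ 0.076

p₁ = P(outcome | exposed) = 373/3637 = 0.10256
p₀ = P(outcome | unexposed) = 98/3364 = 0.029132
Under exogeneity and monotonicity, PS = (p₁ − p₀) / (1 − p₀).
PS = (0.10256 − 0.029132) / (1 − 0.029132) = 0.073425 / 0.97087 ≈ 0.0756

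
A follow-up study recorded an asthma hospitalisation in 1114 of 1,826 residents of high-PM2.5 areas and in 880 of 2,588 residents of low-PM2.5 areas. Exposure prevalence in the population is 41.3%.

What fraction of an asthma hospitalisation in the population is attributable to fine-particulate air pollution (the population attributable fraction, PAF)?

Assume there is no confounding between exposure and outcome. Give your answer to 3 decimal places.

p₁ = P(outcome | exposed) = 1114/1826 = 0.61008
p₀ = P(outcome | unexposed) = 880/2588 = 0.34003
Overall risk P(Y=1) = π·p₁ + (1−π)·p₀ = 0.413×0.61008 + 0.587×0.34003 = 0.45156.
Under exogeneity, PAF = [P(Y=1) − p₀] / P(Y=1).
PAF = (0.45156 − 0.34003) / 0.45156 ≈ 0.2470

PAF ≈ 0.247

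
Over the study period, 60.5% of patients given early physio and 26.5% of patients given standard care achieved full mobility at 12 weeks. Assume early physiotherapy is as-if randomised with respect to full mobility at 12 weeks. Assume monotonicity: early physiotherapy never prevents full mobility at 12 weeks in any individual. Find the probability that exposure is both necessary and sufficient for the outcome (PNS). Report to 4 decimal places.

PNS ≈ 0.3400

p₁ = 0.605, p₀ = 0.265.
Under exogeneity and monotonicity, PNS = p₁ − p₀.
PNS = 0.605 − 0.265 = 0.34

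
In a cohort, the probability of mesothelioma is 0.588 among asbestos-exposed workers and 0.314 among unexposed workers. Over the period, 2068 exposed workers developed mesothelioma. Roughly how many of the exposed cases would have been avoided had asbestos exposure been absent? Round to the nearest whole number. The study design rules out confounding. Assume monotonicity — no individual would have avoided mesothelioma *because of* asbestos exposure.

Let p₁ = 0.588, p₀ = 0.314.
PN = (p₁ − p₀)/p₁ = (0.588 − 0.314) / 0.588 ≈ 0.46599.
Attributable cases ≈ PN × (exposed cases) = 0.46599 × 2068 ≈ 963.66.

about 964 cases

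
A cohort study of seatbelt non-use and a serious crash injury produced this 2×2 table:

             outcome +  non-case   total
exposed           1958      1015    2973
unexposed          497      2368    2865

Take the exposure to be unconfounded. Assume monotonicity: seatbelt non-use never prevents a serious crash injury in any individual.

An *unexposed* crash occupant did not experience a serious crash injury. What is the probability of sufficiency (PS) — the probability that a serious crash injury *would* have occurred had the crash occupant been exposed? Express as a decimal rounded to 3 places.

p₁ = P(outcome | exposed) = 1958/2973 = 0.65859
p₀ = P(outcome | unexposed) = 497/2865 = 0.17347
Under exogeneity and monotonicity, PS = (p₁ − p₀)/(1 − p₀).
PS = (0.65859 − 0.17347) / 0.82653 ≈ 0.5869

PS ≈ 0.587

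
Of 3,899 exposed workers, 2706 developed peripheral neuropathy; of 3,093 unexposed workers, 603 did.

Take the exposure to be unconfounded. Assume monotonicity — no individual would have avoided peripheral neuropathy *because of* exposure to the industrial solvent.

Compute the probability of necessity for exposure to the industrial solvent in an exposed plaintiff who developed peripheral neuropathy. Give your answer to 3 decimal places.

p₁ = P(outcome | exposed) = 2706/3899 = 0.69402
p₀ = P(outcome | unexposed) = 603/3093 = 0.19496
Under exogeneity and monotonicity, PN = (p₁ − p₀) / p₁.
PN = (0.69402 − 0.19496) / 0.69402 = 0.49907 / 0.69402 ≈ 0.7191

PN ≈ 0.719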